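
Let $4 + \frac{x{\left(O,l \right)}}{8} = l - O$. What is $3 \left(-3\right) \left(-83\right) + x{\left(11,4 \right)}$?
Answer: $659$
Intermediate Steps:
$x{\left(O,l \right)} = -32 - 8 O + 8 l$ ($x{\left(O,l \right)} = -32 + 8 \left(l - O\right) = -32 - \left(- 8 l + 8 O\right) = -32 - 8 O + 8 l$)
$3 \left(-3\right) \left(-83\right) + x{\left(11,4 \right)} = 3 \left(-3\right) \left(-83\right) - 88 = \left(-9\right) \left(-83\right) - 88 = 747 - 88 = 659$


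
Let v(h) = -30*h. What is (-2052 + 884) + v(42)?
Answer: -2428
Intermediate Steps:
(-2052 + 884) + v(42) = (-2052 + 884) - 30*42 = -1168 - 1260 = -2428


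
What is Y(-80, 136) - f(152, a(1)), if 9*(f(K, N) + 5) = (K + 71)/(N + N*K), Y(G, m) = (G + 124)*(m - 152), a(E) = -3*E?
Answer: -2887346/4131 ≈ -698.95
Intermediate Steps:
Y(G, m) = (-152 + m)*(124 + G) (Y(G, m) = (124 + G)*(-152 + m) = (-152 + m)*(124 + G))
f(K, N) = -5 + (71 + K)/(9*(N + K*N)) (f(K, N) = -5 + ((K + 71)/(N + N*K))/9 = -5 + ((71 + K)/(N + K*N))/9 = -5 + (71 + K)/(9*(N + K*N)))
Y(-80, 136) - f(152, a(1)) = (-18848 - 152*(-80) + 124*136 - 80*136) - (71 + 152 - (-135) - 45*152*(-3*1))/(9*((-3*1))*(1 + 152)) = (-18848 + 12160 + 16864 - 10880) - (71 + 152 - 45*(-3) - 45*152*(-3))/(9*(-3)*153) = -704 - (-1)*(71 + 152 + 135 + 20520)/(9*3*153) = -704 - (-1)*20878/(9*3*153) = -704 - 1*(-20878/4131) = -704 + 20878/4131 = -2887346/4131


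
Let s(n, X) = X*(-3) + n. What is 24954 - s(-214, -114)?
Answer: 24826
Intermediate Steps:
s(n, X) = n - 3*X (s(n, X) = -3*X + n = n - 3*X)
24954 - s(-214, -114) = 24954 - (-214 - 3*(-114)) = 24954 - (-214 + 342) = 24954 - 1*128 = 24954 - 128 = 24826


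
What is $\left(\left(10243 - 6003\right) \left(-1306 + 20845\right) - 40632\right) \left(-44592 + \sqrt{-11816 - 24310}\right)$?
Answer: $-3692428430976 + 745242552 i \sqrt{446} \approx -3.6924 \cdot 10^{12} + 1.5739 \cdot 10^{10} i$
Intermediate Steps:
$\left(\left(10243 - 6003\right) \left(-1306 + 20845\right) - 40632\right) \left(-44592 + \sqrt{-11816 - 24310}\right) = \left(4240 \cdot 19539 - 40632\right) \left(-44592 + \sqrt{-36126}\right) = \left(82845360 - 40632\right) \left(-44592 + 9 i \sqrt{446}\right) = 82804728 \left(-44592 + 9 i \sqrt{446}\right) = -3692428430976 + 745242552 i \sqrt{446}$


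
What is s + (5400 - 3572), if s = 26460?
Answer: 28288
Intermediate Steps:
s + (5400 - 3572) = 26460 + (5400 - 3572) = 26460 + 1828 = 28288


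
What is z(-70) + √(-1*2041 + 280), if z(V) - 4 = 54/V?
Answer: 113/35 + I*√1761 ≈ 3.2286 + 41.964*I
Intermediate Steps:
z(V) = 4 + 54/V
z(-70) + √(-1*2041 + 280) = (4 + 54/(-70)) + √(-1*2041 + 280) = (4 + 54*(-1/70)) + √(-2041 + 280) = (4 - 27/35) + √(-1761) = 113/35 + I*√1761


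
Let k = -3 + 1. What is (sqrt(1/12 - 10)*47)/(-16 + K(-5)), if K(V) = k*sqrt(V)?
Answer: -47*sqrt(357)/(-96*I + 12*sqrt(5)) ≈ -2.3982 - 8.5801*I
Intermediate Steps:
k = -2
K(V) = -2*sqrt(V)
(sqrt(1/12 - 10)*47)/(-16 + K(-5)) = (sqrt(1/12 - 10)*47)/(-16 - 2*I*sqrt(5)) = (sqrt(-119/12)*47)/(-16 - 2*I*sqrt(5)) = ((I*sqrt(357)/6)*47)/(-16 - 2*I*sqrt(5)) = (47*I*sqrt(357)/6)/(-16 - 2*I*sqrt(5)) = 47*I*sqrt(357)/(6*(-16 - 2*I*sqrt(5)))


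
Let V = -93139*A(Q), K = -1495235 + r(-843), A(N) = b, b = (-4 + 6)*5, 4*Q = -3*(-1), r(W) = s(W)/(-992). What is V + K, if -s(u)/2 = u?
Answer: -1203606843/496 ≈ -2.4266e+6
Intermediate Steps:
s(u) = -2*u
r(W) = W/496 (r(W) = -2*W/(-992) = -2*W*(-1/992) = W/496)
Q = ¾ (Q = (-3*(-1))/4 = (¼)*3 = ¾ ≈ 0.75000)
b = 10 (b = 2*5 = 10)
A(N) = 10
K = -741637403/496 (K = -1495235 + (1/496)*(-843) = -1495235 - 843/496 = -741637403/496 ≈ -1.4952e+6)
V = -931390 (V = -93139*10 = -931390)
V + K = -931390 - 741637403/496 = -1203606843/496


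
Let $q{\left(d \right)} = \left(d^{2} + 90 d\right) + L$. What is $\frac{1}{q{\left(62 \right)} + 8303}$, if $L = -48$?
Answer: $\frac{1}{17679} \approx 5.6564 \cdot 10^{-5}$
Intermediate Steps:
$q{\left(d \right)} = -48 + d^{2} + 90 d$ ($q{\left(d \right)} = \left(d^{2} + 90 d\right) - 48 = -48 + d^{2} + 90 d$)
$\frac{1}{q{\left(62 \right)} + 8303} = \frac{1}{\left(-48 + 62^{2} + 90 \cdot 62\right) + 8303} = \frac{1}{\left(-48 + 3844 + 5580\right) + 8303} = \frac{1}{9376 + 8303} = \frac{1}{17679}$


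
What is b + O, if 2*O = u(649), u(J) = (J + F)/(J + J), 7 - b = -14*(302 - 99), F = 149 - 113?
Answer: 7396689/2596 ≈ 2849.3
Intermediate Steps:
F = 36
b = 2849 (b = 7 - (-14)*(302 - 99) = 7 - (-14)*203 = 7 - 1*(-2842) = 7 + 2842 = 2849)
u(J) = (36 + J)/(2*J) (u(J) = (J + 36)/(J + J) = (36 + J)/((2*J)) = (36 + J)*(1/(2*J)) = (36 + J)/(2*J))
O = 685/2596 (O = ((½)*(36 + 649)/649)/2 = ((½)*(1/649)*685)/2 = (½)*(685/1298) = 685/2596 ≈ 0.26387)
b + O = 2849 + 685/2596 = 7396689/2596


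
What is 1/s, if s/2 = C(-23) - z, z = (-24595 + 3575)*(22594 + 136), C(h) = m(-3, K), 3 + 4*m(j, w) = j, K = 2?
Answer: 1/955569197 ≈ 1.0465e-9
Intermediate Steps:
m(j, w) = -¾ + j/4
C(h) = -3/2 (C(h) = -¾ + (¼)*(-3) = -¾ - ¾ = -3/2)
z = -477784600 (z = -21020*22730 = -477784600)
s = 955569197 (s = 2*(-3/2 - 1*(-477784600)) = 2*(-3/2 + 477784600) = 2*(955569197/2) = 955569197)
1/s = 1/955569197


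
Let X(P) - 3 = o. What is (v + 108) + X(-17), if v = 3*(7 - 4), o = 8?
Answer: 128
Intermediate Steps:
v = 9 (v = 3*3 = 9)
X(P) = 11 (X(P) = 3 + 8 = 11)
(v + 108) + X(-17) = (9 + 108) + 11 = 117 + 11 = 128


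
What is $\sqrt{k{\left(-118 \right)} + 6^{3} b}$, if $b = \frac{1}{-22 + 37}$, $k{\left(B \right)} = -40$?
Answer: $\frac{8 i \sqrt{10}}{5} \approx 5.0596 i$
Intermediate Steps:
$b = \frac{1}{15} \approx 0.066667$
$\sqrt{k{\left(-118 \right)} + 6^{3} b} = \sqrt{-40 + 6^{3} \cdot \frac{1}{15}} = \sqrt{-40 + 216 \cdot \frac{1}{15}} = \sqrt{-40 + \frac{72}{5}} = \sqrt{- \frac{128}{5}} = \frac{8 i \sqrt{10}}{5}$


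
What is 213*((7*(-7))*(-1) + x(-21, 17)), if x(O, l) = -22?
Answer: 5751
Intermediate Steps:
213*((7*(-7))*(-1) + x(-21, 17)) = 213*((7*(-7))*(-1) - 22) = 213*(-49*(-1) - 22) = 213*(49 - 22) = 213*27 = 5751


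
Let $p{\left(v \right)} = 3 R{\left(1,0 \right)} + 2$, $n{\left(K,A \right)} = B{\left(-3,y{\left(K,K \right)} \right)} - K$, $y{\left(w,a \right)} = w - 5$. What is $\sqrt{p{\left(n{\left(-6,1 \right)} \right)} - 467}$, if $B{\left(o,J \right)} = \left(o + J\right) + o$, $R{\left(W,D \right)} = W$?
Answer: $i \sqrt{462} \approx 21.494 i$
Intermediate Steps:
$y{\left(w,a \right)} = -5 + w$
$B{\left(o,J \right)} = J + 2 o$ ($B{\left(o,J \right)} = \left(J + o\right) + o = J + 2 o$)
$n{\left(K,A \right)} = -11$ ($n{\left(K,A \right)} = \left(\left(-5 + K\right) + 2 \left(-3\right)\right) - K = \left(\left(-5 + K\right) - 6\right) - K = \left(-11 + K\right) - K = -11$)
$p{\left(v \right)} = 5$ ($p{\left(v \right)} = 3 \cdot 1 + 2 = 3 + 2 = 5$)
$\sqrt{p{\left(n{\left(-6,1 \right)} \right)} - 467} = \sqrt{5 - 467} = \sqrt{-462} = i \sqrt{462}$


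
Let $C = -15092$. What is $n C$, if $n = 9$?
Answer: $-135828$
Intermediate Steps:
$n C = 9 \left(-15092\right) = -135828$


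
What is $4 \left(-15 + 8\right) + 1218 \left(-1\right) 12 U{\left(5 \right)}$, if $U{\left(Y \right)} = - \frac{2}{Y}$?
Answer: $\frac{29092}{5} \approx 5818.4$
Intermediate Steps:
$4 \left(-15 + 8\right) + 1218 \left(-1\right) 12 U{\left(5 \right)} = 4 \left(-15 + 8\right) + 1218 \left(-1\right) 12 \left(- \frac{2}{5}\right) = 4 \left(-7\right) + 1218 \left(- 12 \left(\left(-2\right) \frac{1}{5}\right)\right) = -28 + 1218 \left(\left(-12\right) \left(- \frac{2}{5}\right)\right) = -28 + 1218 \cdot \frac{24}{5} = -28 + \frac{29232}{5} = \frac{29092}{5}$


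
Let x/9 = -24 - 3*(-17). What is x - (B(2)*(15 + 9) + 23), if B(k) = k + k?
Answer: 124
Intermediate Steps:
B(k) = 2*k
x = 243 (x = 9*(-24 - 3*(-17)) = 9*(-24 + 51) = 9*27 = 243)
x - (B(2)*(15 + 9) + 23) = 243 - ((2*2)*(15 + 9) + 23) = 243 - (4*24 + 23) = 243 - (96 + 23) = 243 - 1*119 = 243 - 119 = 124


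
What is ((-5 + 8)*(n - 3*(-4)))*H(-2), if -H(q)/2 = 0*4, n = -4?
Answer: 0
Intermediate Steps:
H(q) = 0 (H(q) = -0*4 = -2*0 = 0)
((-5 + 8)*(n - 3*(-4)))*H(-2) = ((-5 + 8)*(-4 - 3*(-4)))*0 = (3*(-4 + 12))*0 = (3*8)*0 = 24*0 = 0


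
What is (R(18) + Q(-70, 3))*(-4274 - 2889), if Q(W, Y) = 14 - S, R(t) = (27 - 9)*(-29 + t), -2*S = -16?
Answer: 1375296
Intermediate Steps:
S = 8 (S = -½*(-16) = 8)
R(t) = -522 + 18*t (R(t) = 18*(-29 + t) = -522 + 18*t)
Q(W, Y) = 6 (Q(W, Y) = 14 - 1*8 = 14 - 8 = 6)
(R(18) + Q(-70, 3))*(-4274 - 2889) = ((-522 + 18*18) + 6)*(-4274 - 2889) = ((-522 + 324) + 6)*(-7163) = (-198 + 6)*(-7163) = -192*(-7163) = 1375296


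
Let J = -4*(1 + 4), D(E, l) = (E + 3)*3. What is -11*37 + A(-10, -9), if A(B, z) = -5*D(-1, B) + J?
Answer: -457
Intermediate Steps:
D(E, l) = 9 + 3*E (D(E, l) = (3 + E)*3 = 9 + 3*E)
J = -20 (J = -4*5 = -20)
A(B, z) = -50 (A(B, z) = -5*(9 + 3*(-1)) - 20 = -5*(9 - 3) - 20 = -5*6 - 20 = -30 - 20 = -50)
-11*37 + A(-10, -9) = -11*37 - 50 = -407 - 50 = -457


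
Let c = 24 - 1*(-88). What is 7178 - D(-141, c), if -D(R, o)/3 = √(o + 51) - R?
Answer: 7601 + 3*√163 ≈ 7639.3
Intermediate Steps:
c = 112 (c = 24 + 88 = 112)
D(R, o) = -3*√(51 + o) + 3*R (D(R, o) = -3*(√(o + 51) - R) = -3*(√(51 + o) - R) = -3*√(51 + o) + 3*R)
7178 - D(-141, c) = 7178 - (-3*√(51 + 112) + 3*(-141)) = 7178 - (-3*√163 - 423) = 7178 - (-423 - 3*√163) = 7178 + (423 + 3*√163) = 7601 + 3*√163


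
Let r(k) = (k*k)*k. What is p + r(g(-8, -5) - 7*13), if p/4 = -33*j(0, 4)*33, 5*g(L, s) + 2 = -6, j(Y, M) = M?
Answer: -101430847/125 ≈ -8.1145e+5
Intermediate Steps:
g(L, s) = -8/5 (g(L, s) = -⅖ + (⅕)*(-6) = -⅖ - 6/5 = -8/5)
r(k) = k³ (r(k) = k²*k = k³)
p = -17424 (p = 4*(-33*4*33) = 4*(-132*33) = 4*(-4356) = -17424)
p + r(g(-8, -5) - 7*13) = -17424 + (-8/5 - 7*13)³ = -17424 + (-8/5 - 91)³ = -17424 + (-463/5)³ = -17424 - 99252847/125 = -101430847/125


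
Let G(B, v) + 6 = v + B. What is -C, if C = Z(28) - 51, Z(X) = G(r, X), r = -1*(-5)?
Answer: 24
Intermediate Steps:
r = 5
G(B, v) = -6 + B + v (G(B, v) = -6 + (v + B) = -6 + (B + v) = -6 + B + v)
Z(X) = -1 + X (Z(X) = -6 + 5 + X = -1 + X)
C = -24 (C = (-1 + 28) - 51 = 27 - 51 = -24)
-C = -1*(-24) = 24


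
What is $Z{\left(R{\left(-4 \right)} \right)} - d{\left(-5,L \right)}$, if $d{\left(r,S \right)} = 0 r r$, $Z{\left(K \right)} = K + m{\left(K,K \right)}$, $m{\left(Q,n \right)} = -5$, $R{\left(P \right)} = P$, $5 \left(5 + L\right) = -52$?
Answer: $-9$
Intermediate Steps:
$L = - \frac{77}{5}$ ($L = -5 + \frac{1}{5} \left(-52\right) = -5 - \frac{52}{5} = - \frac{77}{5} \approx -15.4$)
$Z{\left(K \right)} = -5 + K$ ($Z{\left(K \right)} = K - 5 = -5 + K$)
$d{\left(r,S \right)} = 0$ ($d{\left(r,S \right)} = 0 r = 0$)
$Z{\left(R{\left(-4 \right)} \right)} - d{\left(-5,L \right)} = \left(-5 - 4\right) - 0 = -9 + 0 = -9$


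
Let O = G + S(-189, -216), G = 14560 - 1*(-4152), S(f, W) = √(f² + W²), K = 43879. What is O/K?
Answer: 18712/43879 + 27*√113/43879 ≈ 0.43299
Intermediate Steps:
S(f, W) = √(W² + f²)
G = 18712 (G = 14560 + 4152 = 18712)
O = 18712 + 27*√113 (O = 18712 + √((-216)² + (-189)²) = 18712 + √(46656 + 35721) = 18712 + √82377 = 18712 + 27*√113 ≈ 18999.)
O/K = (18712 + 27*√113)/43879 = (18712 + 27*√113)*(1/43879) = 18712/43879 + 27*√113/43879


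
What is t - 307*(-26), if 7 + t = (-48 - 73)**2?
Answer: 22616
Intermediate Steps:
t = 14634 (t = -7 + (-48 - 73)**2 = -7 + (-121)**2 = -7 + 14641 = 14634)
t - 307*(-26) = 14634 - 307*(-26) = 14634 - 1*(-7982) = 14634 + 7982 = 22616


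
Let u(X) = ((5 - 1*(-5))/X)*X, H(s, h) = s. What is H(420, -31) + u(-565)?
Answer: 430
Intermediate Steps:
u(X) = 10 (u(X) = ((5 + 5)/X)*X = (10/X)*X = 10)
H(420, -31) + u(-565) = 420 + 10 = 430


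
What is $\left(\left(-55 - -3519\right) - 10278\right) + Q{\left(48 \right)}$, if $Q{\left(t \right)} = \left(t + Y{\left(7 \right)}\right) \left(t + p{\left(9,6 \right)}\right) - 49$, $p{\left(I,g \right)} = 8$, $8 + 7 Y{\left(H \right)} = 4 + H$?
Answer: $-4151$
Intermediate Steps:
$Y{\left(H \right)} = - \frac{4}{7} + \frac{H}{7}$ ($Y{\left(H \right)} = - \frac{8}{7} + \frac{4 + H}{7} = - \frac{8}{7} + \left(\frac{4}{7} + \frac{H}{7}\right) = - \frac{4}{7} + \frac{H}{7}$)
$Q{\left(t \right)} = -49 + \left(8 + t\right) \left(\frac{3}{7} + t\right)$ ($Q{\left(t \right)} = \left(t + \left(- \frac{4}{7} + \frac{1}{7} \cdot 7\right)\right) \left(t + 8\right) - 49 = \left(t + \left(- \frac{4}{7} + 1\right)\right) \left(8 + t\right) - 49 = \left(t + \frac{3}{7}\right) \left(8 + t\right) - 49 = \left(\frac{3}{7} + t\right) \left(8 + t\right) - 49 = \left(8 + t\right) \left(\frac{3}{7} + t\right) - 49 = -49 + \left(8 + t\right) \left(\frac{3}{7} + t\right)$)
$\left(\left(-55 - -3519\right) - 10278\right) + Q{\left(48 \right)} = \left(\left(-55 - -3519\right) - 10278\right) + \left(- \frac{319}{7} + 48^{2} + \frac{59}{7} \cdot 48\right) = \left(\left(-55 + 3519\right) - 10278\right) + \left(- \frac{319}{7} + 2304 + \frac{2832}{7}\right) = \left(3464 - 10278\right) + 2663 = -6814 + 2663 = -4151$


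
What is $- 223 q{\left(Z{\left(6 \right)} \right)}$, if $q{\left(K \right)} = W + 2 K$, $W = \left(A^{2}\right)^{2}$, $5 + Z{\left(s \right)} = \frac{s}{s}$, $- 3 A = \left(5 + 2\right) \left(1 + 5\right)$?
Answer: $-8564984$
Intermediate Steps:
$A = -14$ ($A = - \frac{\left(5 + 2\right) \left(1 + 5\right)}{3} = - \frac{7 \cdot 6}{3} = \left(- \frac{1}{3}\right) 42 = -14$)
$Z{\left(s \right)} = -4$ ($Z{\left(s \right)} = -5 + \frac{s}{s} = -5 + 1 = -4$)
$W = 38416$ ($W = \left(\left(-14\right)^{2}\right)^{2} = 196^{2} = 38416$)
$q{\left(K \right)} = 38416 + 2 K$
$- 223 q{\left(Z{\left(6 \right)} \right)} = - 223 \left(38416 + 2 \left(-4\right)\right) = - 223 \left(38416 - 8\right) = \left(-223\right) 38408 = -8564984$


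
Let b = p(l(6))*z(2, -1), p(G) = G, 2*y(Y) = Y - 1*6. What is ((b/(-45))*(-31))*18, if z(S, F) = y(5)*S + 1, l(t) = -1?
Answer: 0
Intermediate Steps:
y(Y) = -3 + Y/2 (y(Y) = (Y - 1*6)/2 = (Y - 6)/2 = (-6 + Y)/2 = -3 + Y/2)
z(S, F) = 1 - S/2 (z(S, F) = (-3 + (1/2)*5)*S + 1 = (-3 + 5/2)*S + 1 = -S/2 + 1 = 1 - S/2)
b = 0 (b = -(1 - 1/2*2) = -(1 - 1) = -1*0 = 0)
((b/(-45))*(-31))*18 = ((0/(-45))*(-31))*18 = ((0*(-1/45))*(-31))*18 = (0*(-31))*18 = 0*18 = 0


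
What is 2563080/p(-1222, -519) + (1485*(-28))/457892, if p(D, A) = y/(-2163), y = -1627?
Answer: 634631660232255/186247571 ≈ 3.4075e+6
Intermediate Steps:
p(D, A) = 1627/2163 (p(D, A) = -1627/(-2163) = -1627*(-1/2163) = 1627/2163)
2563080/p(-1222, -519) + (1485*(-28))/457892 = 2563080/(1627/2163) + (1485*(-28))/457892 = 2563080*(2163/1627) - 41580*1/457892 = 5543942040/1627 - 10395/114473 = 634631660232255/186247571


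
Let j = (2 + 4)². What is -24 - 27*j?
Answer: -996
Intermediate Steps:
j = 36 (j = 6² = 36)
-24 - 27*j = -24 - 27*36 = -24 - 972 = -996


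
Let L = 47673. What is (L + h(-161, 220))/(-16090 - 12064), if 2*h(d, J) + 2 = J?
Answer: -3413/2011 ≈ -1.6972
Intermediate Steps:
h(d, J) = -1 + J/2
(L + h(-161, 220))/(-16090 - 12064) = (47673 + (-1 + (½)*220))/(-16090 - 12064) = (47673 + (-1 + 110))/(-28154) = (47673 + 109)*(-1/28154) = 47782*(-1/28154) = -3413/2011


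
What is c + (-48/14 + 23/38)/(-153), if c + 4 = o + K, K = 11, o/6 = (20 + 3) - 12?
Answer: 2971705/40698 ≈ 73.018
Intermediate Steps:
o = 66 (o = 6*((20 + 3) - 12) = 6*(23 - 12) = 6*11 = 66)
c = 73 (c = -4 + (66 + 11) = -4 + 77 = 73)
c + (-48/14 + 23/38)/(-153) = 73 + (-48/14 + 23/38)/(-153) = 73 + (-48*1/14 + 23*(1/38))*(-1/153) = 73 + (-24/7 + 23/38)*(-1/153) = 73 - 751/266*(-1/153) = 73 + 751/40698 = 2971705/40698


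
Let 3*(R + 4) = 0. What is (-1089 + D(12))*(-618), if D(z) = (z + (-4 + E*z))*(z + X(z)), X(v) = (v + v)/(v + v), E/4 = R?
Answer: 2151258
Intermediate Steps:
R = -4 (R = -4 + (⅓)*0 = -4 + 0 = -4)
E = -16 (E = 4*(-4) = -16)
X(v) = 1 (X(v) = (2*v)/((2*v)) = (2*v)*(1/(2*v)) = 1)
D(z) = (1 + z)*(-4 - 15*z) (D(z) = (z + (-4 - 16*z))*(z + 1) = (-4 - 15*z)*(1 + z) = (1 + z)*(-4 - 15*z))
(-1089 + D(12))*(-618) = (-1089 + (-4 - 19*12 - 15*12²))*(-618) = (-1089 + (-4 - 228 - 15*144))*(-618) = (-1089 + (-4 - 228 - 2160))*(-618) = (-1089 - 2392)*(-618) = -3481*(-618) = 2151258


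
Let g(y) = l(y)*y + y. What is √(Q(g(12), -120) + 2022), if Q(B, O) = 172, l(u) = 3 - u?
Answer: √2194 ≈ 46.840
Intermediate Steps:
g(y) = y + y*(3 - y) (g(y) = (3 - y)*y + y = y*(3 - y) + y = y + y*(3 - y))
√(Q(g(12), -120) + 2022) = √(172 + 2022) = √2194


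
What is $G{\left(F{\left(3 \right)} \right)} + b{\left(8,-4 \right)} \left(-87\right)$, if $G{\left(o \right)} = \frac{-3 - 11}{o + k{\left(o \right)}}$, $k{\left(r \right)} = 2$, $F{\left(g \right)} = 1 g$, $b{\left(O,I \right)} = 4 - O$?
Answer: $\frac{1726}{5} \approx 345.2$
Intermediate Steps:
$F{\left(g \right)} = g$
$G{\left(o \right)} = - \frac{14}{2 + o}$ ($G{\left(o \right)} = \frac{-3 - 11}{o + 2} = - \frac{14}{2 + o}$)
$G{\left(F{\left(3 \right)} \right)} + b{\left(8,-4 \right)} \left(-87\right) = - \frac{14}{2 + 3} + \left(4 - 8\right) \left(-87\right) = - \frac{14}{5} + \left(4 - 8\right) \left(-87\right) = \left(-14\right) \frac{1}{5} - -348 = - \frac{14}{5} + 348 = \frac{1726}{5}$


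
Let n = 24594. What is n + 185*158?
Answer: 53824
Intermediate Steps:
n + 185*158 = 24594 + 185*158 = 24594 + 29230 = 53824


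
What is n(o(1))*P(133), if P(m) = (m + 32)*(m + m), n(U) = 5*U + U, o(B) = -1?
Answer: -263340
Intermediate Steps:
n(U) = 6*U
P(m) = 2*m*(32 + m) (P(m) = (32 + m)*(2*m) = 2*m*(32 + m))
n(o(1))*P(133) = (6*(-1))*(2*133*(32 + 133)) = -12*133*165 = -6*43890 = -263340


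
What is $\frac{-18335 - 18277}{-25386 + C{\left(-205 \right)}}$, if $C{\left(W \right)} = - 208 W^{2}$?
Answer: $\frac{18306}{4383293} \approx 0.0041763$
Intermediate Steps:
$\frac{-18335 - 18277}{-25386 + C{\left(-205 \right)}} = \frac{-18335 - 18277}{-25386 - 208 \left(-205\right)^{2}} = - \frac{36612}{-25386 - 8741200} = - \frac{36612}{-8766586} = \left(-36612\right) \left(- \frac{1}{8766586}\right) = \frac{18306}{4383293}$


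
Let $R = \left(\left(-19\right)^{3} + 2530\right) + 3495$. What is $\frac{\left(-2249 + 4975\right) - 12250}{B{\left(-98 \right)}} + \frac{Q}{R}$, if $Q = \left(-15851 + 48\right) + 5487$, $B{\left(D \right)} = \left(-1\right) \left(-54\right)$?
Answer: $- \frac{615496}{3753} \approx -164.0$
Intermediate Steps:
$B{\left(D \right)} = 54$
$Q = -10316$ ($Q = -15803 + 5487 = -10316$)
$R = -834$ ($R = \left(-6859 + 2530\right) + 3495 = -4329 + 3495 = -834$)
$\frac{\left(-2249 + 4975\right) - 12250}{B{\left(-98 \right)}} + \frac{Q}{R} = \frac{\left(-2249 + 4975\right) - 12250}{54} - \frac{10316}{-834} = \left(2726 - 12250\right) \frac{1}{54} - - \frac{5158}{417} = \left(-9524\right) \frac{1}{54} + \frac{5158}{417} = - \frac{4762}{27} + \frac{5158}{417} = - \frac{615496}{3753}$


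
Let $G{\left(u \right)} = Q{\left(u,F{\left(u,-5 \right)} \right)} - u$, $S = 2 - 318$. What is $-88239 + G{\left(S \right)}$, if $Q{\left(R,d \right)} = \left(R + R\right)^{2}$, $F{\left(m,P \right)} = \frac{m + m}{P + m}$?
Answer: $311501$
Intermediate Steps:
$F{\left(m,P \right)} = \frac{2 m}{P + m}$
$Q{\left(R,d \right)} = 4 R^{2}$ ($Q{\left(R,d \right)} = \left(2 R\right)^{2} = 4 R^{2}$)
$S = -316$ ($S = 2 - 318 = -316$)
$G{\left(u \right)} = - u + 4 u^{2}$ ($G{\left(u \right)} = 4 u^{2} - u = - u + 4 u^{2}$)
$-88239 + G{\left(S \right)} = -88239 - 316 \left(-1 + 4 \left(-316\right)\right) = -88239 - 316 \left(-1 - 1264\right) = -88239 - -399740 = -88239 + 399740 = 311501$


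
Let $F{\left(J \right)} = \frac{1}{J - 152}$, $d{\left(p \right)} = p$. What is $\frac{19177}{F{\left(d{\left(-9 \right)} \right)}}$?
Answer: $-3087497$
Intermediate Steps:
$F{\left(J \right)} = \frac{1}{-152 + J}$
$\frac{19177}{F{\left(d{\left(-9 \right)} \right)}} = \frac{19177}{\frac{1}{-152 - 9}} = \frac{19177}{\frac{1}{-161}} = \frac{19177}{- \frac{1}{161}} = 19177 \left(-161\right) = -3087497$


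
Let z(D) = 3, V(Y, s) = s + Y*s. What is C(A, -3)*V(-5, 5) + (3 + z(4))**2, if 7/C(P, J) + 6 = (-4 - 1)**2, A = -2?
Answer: 544/19 ≈ 28.632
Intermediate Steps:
C(P, J) = 7/19 (C(P, J) = 7/(-6 + (-4 - 1)**2) = 7/(-6 + (-5)**2) = 7/(-6 + 25) = 7/19)
C(A, -3)*V(-5, 5) + (3 + z(4))**2 = 7*(5*(1 - 5))/19 + (3 + 3)**2 = 7*(5*(-4))/19 + 6**2 = (7/19)*(-20) + 36 = -140/19 + 36 = 544/19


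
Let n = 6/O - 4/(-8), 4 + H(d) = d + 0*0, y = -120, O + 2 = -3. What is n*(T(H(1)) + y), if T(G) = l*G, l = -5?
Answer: 147/2 ≈ 73.500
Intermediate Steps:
O = -5 (O = -2 - 3 = -5)
H(d) = -4 + d (H(d) = -4 + (d + 0*0) = -4 + (d + 0) = -4 + d)
n = -7/10 (n = 6/(-5) - 4/(-8) = 6*(-⅕) - 4*(-⅛) = -6/5 + ½ = -7/10 ≈ -0.70000)
T(G) = -5*G
n*(T(H(1)) + y) = -7*(-5*(-4 + 1) - 120)/10 = -7*(-5*(-3) - 120)/10 = -7*(15 - 120)/10 = -7/10*(-105) = 147/2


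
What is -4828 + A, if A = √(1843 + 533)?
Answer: -4828 + 6*√66 ≈ -4779.3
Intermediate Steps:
A = 6*√66 (A = √2376 = 6*√66 ≈ 48.744)
-4828 + A = -4828 + 6*√66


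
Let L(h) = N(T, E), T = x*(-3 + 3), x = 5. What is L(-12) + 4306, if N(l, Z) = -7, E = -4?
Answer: 4299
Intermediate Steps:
T = 0 (T = 5*(-3 + 3) = 5*0 = 0)
L(h) = -7
L(-12) + 4306 = -7 + 4306 = 4299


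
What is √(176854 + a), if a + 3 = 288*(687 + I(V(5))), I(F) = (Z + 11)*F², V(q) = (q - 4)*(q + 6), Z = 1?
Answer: √792883 ≈ 890.44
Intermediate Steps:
V(q) = (-4 + q)*(6 + q)
I(F) = 12*F² (I(F) = (1 + 11)*F² = 12*F²)
a = 616029 (a = -3 + 288*(687 + 12*(-24 + 5² + 2*5)²) = -3 + 288*(687 + 12*(-24 + 25 + 10)²) = -3 + 288*(687 + 12*11²) = -3 + 288*(687 + 12*121) = -3 + 288*(687 + 1452) = -3 + 288*2139 = -3 + 616032 = 616029)
√(176854 + a) = √(176854 + 616029) = √792883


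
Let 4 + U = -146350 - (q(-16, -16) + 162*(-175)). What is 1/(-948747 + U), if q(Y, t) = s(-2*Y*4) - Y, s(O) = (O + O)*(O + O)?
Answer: -1/1132303 ≈ -8.8316e-7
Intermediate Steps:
s(O) = 4*O² (s(O) = (2*O)*(2*O) = 4*O²)
q(Y, t) = -Y + 256*Y² (q(Y, t) = 4*(-2*Y*4)² - Y = 4*(-8*Y)² - Y = 4*(64*Y²) - Y = 256*Y² - Y = -Y + 256*Y²)
U = -183556 (U = -4 + (-146350 - (-16*(-1 + 256*(-16)) + 162*(-175))) = -4 + (-146350 - (-16*(-1 - 4096) - 28350)) = -4 + (-146350 - (-16*(-4097) - 28350)) = -4 + (-146350 - (65552 - 28350)) = -4 + (-146350 - 1*37202) = -4 + (-146350 - 37202) = -4 - 183552 = -183556)
1/(-948747 + U) = 1/(-948747 - 183556) = 1/(-1132303) = -1/1132303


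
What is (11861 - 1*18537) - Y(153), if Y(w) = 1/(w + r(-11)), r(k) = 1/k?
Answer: -11229043/1682 ≈ -6676.0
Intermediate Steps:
Y(w) = 1/(-1/11 + w) (Y(w) = 1/(w + 1/(-11)) = 1/(w - 1/11) = 1/(-1/11 + w))
(11861 - 1*18537) - Y(153) = (11861 - 1*18537) - 11/(-1 + 11*153) = (11861 - 18537) - 11/(-1 + 1683) = -6676 - 11/1682 = -11229043/1682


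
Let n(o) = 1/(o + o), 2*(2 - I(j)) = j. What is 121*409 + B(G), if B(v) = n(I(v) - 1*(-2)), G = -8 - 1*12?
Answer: 1385693/28 ≈ 49489.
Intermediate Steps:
I(j) = 2 - j/2
G = -20 (G = -8 - 12 = -20)
n(o) = 1/(2*o)
B(v) = 1/(2*(4 - v/2)) (B(v) = 1/(2*((2 - v/2) - 1*(-2))) = 1/(2*((2 - v/2) + 2)) = 1/(2*(4 - v/2)))
121*409 + B(G) = 121*409 - 1/(-8 - 20) = 49489 - 1/(-28) = 49489 - 1*(-1/28) = 49489 + 1/28 = 1385693/28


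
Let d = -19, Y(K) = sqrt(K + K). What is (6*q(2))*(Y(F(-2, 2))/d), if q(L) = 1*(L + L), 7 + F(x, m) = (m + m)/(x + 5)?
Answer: -8*I*sqrt(102)/19 ≈ -4.2524*I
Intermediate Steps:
F(x, m) = -7 + 2*m/(5 + x) (F(x, m) = -7 + (m + m)/(x + 5) = -7 + (2*m)/(5 + x) = -7 + 2*m/(5 + x))
q(L) = 2*L (q(L) = 1*(2*L) = 2*L)
Y(K) = sqrt(2)*sqrt(K) (Y(K) = sqrt(2*K) = sqrt(2)*sqrt(K))
(6*q(2))*(Y(F(-2, 2))/d) = (6*(2*2))*((sqrt(2)*sqrt((-35 - 7*(-2) + 2*2)/(5 - 2)))/(-19)) = (6*4)*((sqrt(2)*sqrt((-35 + 14 + 4)/3))*(-1/19)) = 24*((sqrt(2)*sqrt((1/3)*(-17)))*(-1/19)) = 24*((sqrt(2)*sqrt(-17/3))*(-1/19)) = 24*((sqrt(2)*(I*sqrt(51)/3))*(-1/19)) = 24*((I*sqrt(102)/3)*(-1/19)) = 24*(-I*sqrt(102)/57) = -8*I*sqrt(102)/19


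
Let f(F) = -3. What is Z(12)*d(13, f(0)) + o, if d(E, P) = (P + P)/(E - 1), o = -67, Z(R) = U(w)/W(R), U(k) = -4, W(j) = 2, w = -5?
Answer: -66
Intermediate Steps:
Z(R) = -2 (Z(R) = -4/2 = -4*1/2 = -2)
d(E, P) = 2*P/(-1 + E) (d(E, P) = (2*P)/(-1 + E) = 2*P/(-1 + E))
Z(12)*d(13, f(0)) + o = -4*(-3)/(-1 + 13) - 67 = -4*(-3)/12 - 67 = -2*(-1/2) - 67 = 1 - 67 = -66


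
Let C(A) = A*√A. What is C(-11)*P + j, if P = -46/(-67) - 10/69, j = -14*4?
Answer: -56 - 27544*I*√11/4623 ≈ -56.0 - 19.761*I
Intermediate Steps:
C(A) = A^(3/2)
j = -56
P = 2504/4623 (P = -46*(-1/67) - 10*1/69 = 46/67 - 10/69 = 2504/4623 ≈ 0.54164)
C(-11)*P + j = (-11)^(3/2)*(2504/4623) - 56 = -11*I*√11*(2504/4623) - 56 = -27544*I*√11/4623 - 56 = -56 - 27544*I*√11/4623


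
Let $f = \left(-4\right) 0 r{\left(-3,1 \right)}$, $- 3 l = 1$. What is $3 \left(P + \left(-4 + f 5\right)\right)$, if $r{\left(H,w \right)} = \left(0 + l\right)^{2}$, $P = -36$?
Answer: $-120$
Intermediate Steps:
$l = - \frac{1}{3}$ ($l = \left(- \frac{1}{3}\right) 1 = - \frac{1}{3} \approx -0.33333$)
$r{\left(H,w \right)} = \frac{1}{9}$ ($r{\left(H,w \right)} = \left(0 - \frac{1}{3}\right)^{2} = \left(- \frac{1}{3}\right)^{2} = \frac{1}{9}$)
$f = 0$ ($f = \left(-4\right) 0 \cdot \frac{1}{9} = 0 \cdot \frac{1}{9} = 0$)
$3 \left(P + \left(-4 + f 5\right)\right) = 3 \left(-36 + \left(-4 + 0 \cdot 5\right)\right) = 3 \left(-36 + \left(-4 + 0\right)\right) = 3 \left(-36 - 4\right) = 3 \left(-40\right) = -120$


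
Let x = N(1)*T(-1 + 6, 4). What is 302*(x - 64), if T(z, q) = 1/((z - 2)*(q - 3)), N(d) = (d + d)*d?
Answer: -57380/3 ≈ -19127.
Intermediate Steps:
N(d) = 2*d² (N(d) = (2*d)*d = 2*d²)
T(z, q) = 1/((-3 + q)*(-2 + z)) (T(z, q) = 1/((-2 + z)*(-3 + q)) = 1/((-3 + q)*(-2 + z)))
x = ⅔ (x = (2*1²)/(6 - 3*(-1 + 6) - 2*4 + 4*(-1 + 6)) = (2*1)/(6 - 3*5 - 8 + 4*5) = 2/(6 - 15 - 8 + 20) = 2/3 = 2*(⅓) = ⅔ ≈ 0.66667)
302*(x - 64) = 302*(⅔ - 64) = 302*(-190/3) = -57380/3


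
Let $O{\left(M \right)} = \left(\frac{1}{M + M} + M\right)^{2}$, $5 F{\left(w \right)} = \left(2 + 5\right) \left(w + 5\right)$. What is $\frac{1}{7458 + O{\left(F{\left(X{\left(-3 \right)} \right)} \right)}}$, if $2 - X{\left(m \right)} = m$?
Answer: $\frac{784}{6001521} \approx 0.00013063$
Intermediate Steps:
$X{\left(m \right)} = 2 - m$
$F{\left(w \right)} = 7 + \frac{7 w}{5}$ ($F{\left(w \right)} = \frac{\left(2 + 5\right) \left(w + 5\right)}{5} = \frac{7 \left(5 + w\right)}{5} = \frac{35 + 7 w}{5} = 7 + \frac{7 w}{5}$)
$O{\left(M \right)} = \left(M + \frac{1}{2 M}\right)^{2}$ ($O{\left(M \right)} = \left(\frac{1}{2 M} + M\right)^{2} = \left(M + \frac{1}{2 M}\right)^{2}$)
$\frac{1}{7458 + O{\left(F{\left(X{\left(-3 \right)} \right)} \right)}} = \frac{1}{7458 + \frac{\left(1 + 2 \left(7 + \frac{7 \left(2 - -3\right)}{5}\right)^{2}\right)^{2}}{4 \left(7 + \frac{7 \left(2 - -3\right)}{5}\right)^{2}}} = \frac{1}{7458 + \frac{\left(1 + 2 \left(7 + \frac{7 \left(2 + 3\right)}{5}\right)^{2}\right)^{2}}{4 \left(7 + \frac{7 \left(2 + 3\right)}{5}\right)^{2}}} = \frac{1}{7458 + \frac{\left(1 + 2 \left(7 + \frac{7}{5} \cdot 5\right)^{2}\right)^{2}}{4 \left(7 + \frac{7}{5} \cdot 5\right)^{2}}} = \frac{1}{7458 + \frac{\left(1 + 2 \left(7 + 7\right)^{2}\right)^{2}}{4 \left(7 + 7\right)^{2}}} = \frac{1}{7458 + \frac{\left(1 + 2 \cdot 14^{2}\right)^{2}}{4 \cdot 196}} = \frac{1}{7458 + \frac{1}{4} \cdot \frac{1}{196} \left(1 + 2 \cdot 196\right)^{2}} = \frac{1}{7458 + \frac{1}{4} \cdot \frac{1}{196} \left(1 + 392\right)^{2}} = \frac{1}{7458 + \frac{1}{4} \cdot \frac{1}{196} \cdot 393^{2}} = \frac{1}{7458 + \frac{1}{4} \cdot \frac{1}{196} \cdot 154449} = \frac{1}{7458 + \frac{154449}{784}} = \frac{1}{\frac{6001521}{784}} = \frac{784}{6001521}$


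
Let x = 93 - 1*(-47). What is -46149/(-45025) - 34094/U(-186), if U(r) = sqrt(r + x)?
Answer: 46149/45025 + 17047*I*sqrt(46)/23 ≈ 1.025 + 5026.9*I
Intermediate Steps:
x = 140 (x = 93 + 47 = 140)
U(r) = sqrt(140 + r) (U(r) = sqrt(r + 140) = sqrt(140 + r))
-46149/(-45025) - 34094/U(-186) = -46149/(-45025) - 34094/sqrt(140 - 186) = -46149*(-1/45025) - 34094*(-I*sqrt(46)/46) = 46149/45025 - 34094*(-I*sqrt(46)/46) = 46149/45025 - (-17047)*I*sqrt(46)/23 = 46149/45025 + 17047*I*sqrt(46)/23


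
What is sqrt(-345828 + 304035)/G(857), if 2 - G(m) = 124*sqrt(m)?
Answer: -31*I*sqrt(35816601)/3294307 - I*sqrt(41793)/6588614 ≈ -0.056348*I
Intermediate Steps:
G(m) = 2 - 124*sqrt(m)
sqrt(-345828 + 304035)/G(857) = sqrt(-345828 + 304035)/(2 - 124*sqrt(857)) = sqrt(-41793)/(2 - 124*sqrt(857)) = (I*sqrt(41793))/(2 - 124*sqrt(857)) = I*sqrt(41793)/(2 - 124*sqrt(857))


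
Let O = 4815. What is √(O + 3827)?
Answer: √8642 ≈ 92.962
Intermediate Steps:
√(O + 3827) = √(4815 + 3827) = √8642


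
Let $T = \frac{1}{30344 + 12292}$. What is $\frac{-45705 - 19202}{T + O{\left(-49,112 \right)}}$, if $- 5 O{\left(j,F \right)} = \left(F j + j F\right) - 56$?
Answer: $- \frac{13836874260}{470360357} \approx -29.418$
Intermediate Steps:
$T = \frac{1}{42636} \approx 2.3454 \cdot 10^{-5}$
$O{\left(j,F \right)} = \frac{56}{5} - \frac{2 F j}{5}$ ($O{\left(j,F \right)} = - \frac{\left(F j + j F\right) - 56}{5} = - \frac{\left(F j + F j\right) - 56}{5} = - \frac{2 F j - 56}{5} = - \frac{-56 + 2 F j}{5} = \frac{56}{5} - \frac{2 F j}{5}$)
$\frac{-45705 - 19202}{T + O{\left(-49,112 \right)}} = \frac{-45705 - 19202}{\frac{1}{42636} - \left(- \frac{56}{5} + \frac{224}{5} \left(-49\right)\right)} = - \frac{64907}{\frac{1}{42636} + \left(\frac{56}{5} + \frac{10976}{5}\right)} = - \frac{64907}{\frac{1}{42636} + \frac{11032}{5}} = - \frac{64907}{\frac{470360357}{213180}} = \left(-64907\right) \frac{213180}{470360357} = - \frac{13836874260}{470360357}$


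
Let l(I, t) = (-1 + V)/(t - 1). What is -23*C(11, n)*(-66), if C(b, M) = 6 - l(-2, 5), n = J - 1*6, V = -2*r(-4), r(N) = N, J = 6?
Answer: 12903/2 ≈ 6451.5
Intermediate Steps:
V = 8 (V = -2*(-4) = 8)
n = 0 (n = 6 - 1*6 = 6 - 6 = 0)
l(I, t) = 7/(-1 + t) (l(I, t) = (-1 + 8)/(t - 1) = 7/(-1 + t))
C(b, M) = 17/4 (C(b, M) = 6 - 7/(-1 + 5) = 6 - 7/4 = 17/4)
-23*C(11, n)*(-66) = -23*17/4*(-66) = -391/4*(-66) = 12903/2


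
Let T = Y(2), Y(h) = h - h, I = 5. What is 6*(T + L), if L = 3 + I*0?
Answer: 18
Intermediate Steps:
Y(h) = 0
T = 0
L = 3 (L = 3 + 5*0 = 3 + 0 = 3)
6*(T + L) = 6*(0 + 3) = 6*3 = 18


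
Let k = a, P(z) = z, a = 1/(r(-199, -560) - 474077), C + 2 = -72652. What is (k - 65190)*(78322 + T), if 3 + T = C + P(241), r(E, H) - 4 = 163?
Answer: -91230551636653/236955 ≈ -3.8501e+8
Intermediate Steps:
C = -72654 (C = -2 - 72652 = -72654)
r(E, H) = 167 (r(E, H) = 4 + 163 = 167)
a = -1/473910 (a = 1/(167 - 474077) = 1/(-473910) = -1/473910 ≈ -2.1101e-6)
k = -1/473910 ≈ -2.1101e-6
T = -72416 (T = -3 + (-72654 + 241) = -3 - 72413 = -72416)
(k - 65190)*(78322 + T) = (-1/473910 - 65190)*(78322 - 72416) = -30894192901/473910*5906 = -91230551636653/236955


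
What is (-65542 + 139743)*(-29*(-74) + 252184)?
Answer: 18871540330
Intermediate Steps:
(-65542 + 139743)*(-29*(-74) + 252184) = 74201*(2146 + 252184) = 74201*254330 = 18871540330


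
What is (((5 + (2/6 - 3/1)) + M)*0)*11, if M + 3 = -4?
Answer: 0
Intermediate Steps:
M = -7 (M = -3 - 4 = -7)
(((5 + (2/6 - 3/1)) + M)*0)*11 = (((5 + (2/6 - 3/1)) - 7)*0)*11 = (((5 + (2*(⅙) - 3*1)) - 7)*0)*11 = (((5 + (⅓ - 3)) - 7)*0)*11 = (((5 - 8/3) - 7)*0)*11 = ((7/3 - 7)*0)*11 = -14/3*0*11 = 0*11 = 0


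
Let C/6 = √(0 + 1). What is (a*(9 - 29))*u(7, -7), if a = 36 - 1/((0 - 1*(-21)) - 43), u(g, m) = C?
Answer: -47580/11 ≈ -4325.5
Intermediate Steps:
C = 6 (C = 6*√(0 + 1) = 6*√1 = 6*1 = 6)
u(g, m) = 6
a = 793/22 (a = 36 - 1/((0 + 21) - 43) = 36 - 1/(21 - 43) = 36 - 1/(-22) = 36 - 1*(-1/22) = 36 + 1/22 = 793/22 ≈ 36.045)
(a*(9 - 29))*u(7, -7) = (793*(9 - 29)/22)*6 = ((793/22)*(-20))*6 = -7930/11*6 = -47580/11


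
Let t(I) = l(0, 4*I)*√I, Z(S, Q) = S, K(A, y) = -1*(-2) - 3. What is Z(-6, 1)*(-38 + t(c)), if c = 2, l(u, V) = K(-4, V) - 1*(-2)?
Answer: 228 - 6*√2 ≈ 219.51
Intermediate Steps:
K(A, y) = -1 (K(A, y) = 2 - 3 = -1)
l(u, V) = 1 (l(u, V) = -1 - 1*(-2) = -1 + 2 = 1)
t(I) = √I (t(I) = 1*√I = √I)
Z(-6, 1)*(-38 + t(c)) = -6*(-38 + √2) = 228 - 6*√2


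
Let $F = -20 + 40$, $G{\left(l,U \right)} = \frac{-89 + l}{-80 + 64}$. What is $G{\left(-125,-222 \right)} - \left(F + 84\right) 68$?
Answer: $- \frac{56469}{8} \approx -7058.6$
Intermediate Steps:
$G{\left(l,U \right)} = \frac{89}{16} - \frac{l}{16}$ ($G{\left(l,U \right)} = \frac{-89 + l}{-16} = \left(-89 + l\right) \left(- \frac{1}{16}\right) = \frac{89}{16} - \frac{l}{16}$)
$F = 20$
$G{\left(-125,-222 \right)} - \left(F + 84\right) 68 = \left(\frac{89}{16} - - \frac{125}{16}\right) - \left(20 + 84\right) 68 = \left(\frac{89}{16} + \frac{125}{16}\right) - 104 \cdot 68 = \frac{107}{8} - 7072 = - \frac{56469}{8}$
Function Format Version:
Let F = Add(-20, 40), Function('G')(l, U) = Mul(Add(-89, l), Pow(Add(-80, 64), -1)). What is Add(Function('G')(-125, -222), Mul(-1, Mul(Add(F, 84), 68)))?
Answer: Rational(-56469, 8) ≈ -7058.6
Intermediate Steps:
Function('G')(l, U) = Add(Rational(89, 16), Mul(Rational(-1, 16), l)) (Function('G')(l, U) = Mul(Add(-89, l), Pow(-16, -1)) = Mul(Add(-89, l), Rational(-1, 16)) = Add(Rational(89, 16), Mul(Rational(-1, 16), l)))
F = 20
Add(Function('G')(-125, -222), Mul(-1, Mul(Add(F, 84), 68))) = Add(Add(Rational(89, 16), Mul(Rational(-1, 16), -125)), Mul(-1, Mul(Add(20, 84), 68))) = Add(Add(Rational(89, 16), Rational(125, 16)), Mul(-1, Mul(104, 68))) = Add(Rational(107, 8), Mul(-1, 7072)) = Add(Rational(107, 8), -7072) = Rational(-56469, 8)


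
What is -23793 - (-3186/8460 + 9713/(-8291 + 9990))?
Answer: -19003688677/798530 ≈ -23798.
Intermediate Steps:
-23793 - (-3186/8460 + 9713/(-8291 + 9990)) = -23793 - (-3186*1/8460 + 9713/1699) = -23793 - (-177/470 + 9713*(1/1699)) = -23793 - (-177/470 + 9713/1699) = -23793 - 1*4264387/798530 = -23793 - 4264387/798530 = -19003688677/798530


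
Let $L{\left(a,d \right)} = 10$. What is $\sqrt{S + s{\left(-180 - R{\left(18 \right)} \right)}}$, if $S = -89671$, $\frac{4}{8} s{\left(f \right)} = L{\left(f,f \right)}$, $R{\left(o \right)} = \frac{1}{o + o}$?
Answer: $i \sqrt{89651} \approx 299.42 i$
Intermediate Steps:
$R{\left(o \right)} = \frac{1}{2 o}$
$s{\left(f \right)} = 20$ ($s{\left(f \right)} = 2 \cdot 10 = 20$)
$\sqrt{S + s{\left(-180 - R{\left(18 \right)} \right)}} = \sqrt{-89671 + 20} = \sqrt{-89651} = i \sqrt{89651}$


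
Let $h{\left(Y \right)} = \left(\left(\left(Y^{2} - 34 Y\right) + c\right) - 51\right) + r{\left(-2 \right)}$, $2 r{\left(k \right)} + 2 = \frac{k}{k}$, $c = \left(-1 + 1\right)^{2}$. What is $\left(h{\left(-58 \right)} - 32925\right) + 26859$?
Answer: $- \frac{1563}{2} \approx -781.5$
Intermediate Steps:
$c = 0$ ($c = 0^{2} = 0$)
$r{\left(k \right)} = - \frac{1}{2}$ ($r{\left(k \right)} = -1 + \frac{k \frac{1}{k}}{2} = -1 + \frac{1}{2} \cdot 1 = -1 + \frac{1}{2} = - \frac{1}{2}$)
$h{\left(Y \right)} = - \frac{103}{2} + Y^{2} - 34 Y$ ($h{\left(Y \right)} = \left(\left(\left(Y^{2} - 34 Y\right) + 0\right) - 51\right) - \frac{1}{2} = \left(\left(Y^{2} - 34 Y\right) - 51\right) - \frac{1}{2} = \left(-51 + Y^{2} - 34 Y\right) - \frac{1}{2} = - \frac{103}{2} + Y^{2} - 34 Y$)
$\left(h{\left(-58 \right)} - 32925\right) + 26859 = \left(\left(- \frac{103}{2} + \left(-58\right)^{2} - -1972\right) - 32925\right) + 26859 = \left(\left(- \frac{103}{2} + 3364 + 1972\right) - 32925\right) + 26859 = \left(\frac{10569}{2} - 32925\right) + 26859 = - \frac{55281}{2} + 26859 = - \frac{1563}{2}$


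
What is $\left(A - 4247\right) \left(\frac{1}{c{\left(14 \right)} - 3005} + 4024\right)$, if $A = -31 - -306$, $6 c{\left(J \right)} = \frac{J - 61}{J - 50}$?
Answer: $- \frac{10373706463872}{649033} \approx -1.5983 \cdot 10^{7}$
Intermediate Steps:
$c{\left(J \right)} = \frac{-61 + J}{6 \left(-50 + J\right)}$ ($c{\left(J \right)} = \frac{\left(J - 61\right) \frac{1}{J - 50}}{6} = \frac{\left(-61 + J\right) \frac{1}{-50 + J}}{6} = \frac{\frac{1}{-50 + J} \left(-61 + J\right)}{6} = \frac{-61 + J}{6 \left(-50 + J\right)}$)
$A = 275$ ($A = -31 + 306 = 275$)
$\left(A - 4247\right) \left(\frac{1}{c{\left(14 \right)} - 3005} + 4024\right) = \left(275 - 4247\right) \left(\frac{1}{\frac{-61 + 14}{6 \left(-50 + 14\right)} - 3005} + 4024\right) = - 3972 \left(\frac{1}{\frac{1}{6} \frac{1}{-36} \left(-47\right) - 3005} + 4024\right) = - 3972 \left(\frac{1}{\frac{1}{6} \left(- \frac{1}{36}\right) \left(-47\right) - 3005} + 4024\right) = - 3972 \left(\frac{1}{\frac{47}{216} - 3005} + 4024\right) = - 3972 \left(\frac{1}{- \frac{649033}{216}} + 4024\right) = - 3972 \left(- \frac{216}{649033} + 4024\right) = \left(-3972\right) \frac{2611708576}{649033} = - \frac{10373706463872}{649033}$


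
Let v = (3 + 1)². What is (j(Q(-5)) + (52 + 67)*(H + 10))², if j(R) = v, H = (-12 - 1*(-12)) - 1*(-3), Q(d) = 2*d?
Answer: 2442969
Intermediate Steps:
H = 3 (H = (-12 + 12) + 3 = 0 + 3 = 3)
v = 16 (v = 4² = 16)
j(R) = 16
(j(Q(-5)) + (52 + 67)*(H + 10))² = (16 + (52 + 67)*(3 + 10))² = (16 + 119*13)² = (16 + 1547)² = 1563² = 2442969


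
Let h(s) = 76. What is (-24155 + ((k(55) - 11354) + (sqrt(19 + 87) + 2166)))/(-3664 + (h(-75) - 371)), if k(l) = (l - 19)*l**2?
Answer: -75557/3959 - sqrt(106)/3959 ≈ -19.087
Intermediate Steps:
k(l) = l**2*(-19 + l) (k(l) = (-19 + l)*l**2 = l**2*(-19 + l))
(-24155 + ((k(55) - 11354) + (sqrt(19 + 87) + 2166)))/(-3664 + (h(-75) - 371)) = (-24155 + ((55**2*(-19 + 55) - 11354) + (sqrt(19 + 87) + 2166)))/(-3664 + (76 - 371)) = (-24155 + ((3025*36 - 11354) + (sqrt(106) + 2166)))/(-3664 - 295) = (-24155 + ((108900 - 11354) + (2166 + sqrt(106))))/(-3959) = (-24155 + (97546 + (2166 + sqrt(106))))*(-1/3959) = (-24155 + (99712 + sqrt(106)))*(-1/3959) = (75557 + sqrt(106))*(-1/3959) = -75557/3959 - sqrt(106)/3959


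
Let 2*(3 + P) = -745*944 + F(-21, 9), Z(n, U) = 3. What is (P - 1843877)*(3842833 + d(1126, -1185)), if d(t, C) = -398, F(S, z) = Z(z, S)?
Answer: -16872274255095/2 ≈ -8.4361e+12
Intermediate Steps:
F(S, z) = 3
P = -703283/2 (P = -3 + (-745*944 + 3)/2 = -3 + (-703280 + 3)/2 = -3 + (½)*(-703277) = -3 - 703277/2 = -703283/2 ≈ -3.5164e+5)
(P - 1843877)*(3842833 + d(1126, -1185)) = (-703283/2 - 1843877)*(3842833 - 398) = -4391037/2*3842435 = -16872274255095/2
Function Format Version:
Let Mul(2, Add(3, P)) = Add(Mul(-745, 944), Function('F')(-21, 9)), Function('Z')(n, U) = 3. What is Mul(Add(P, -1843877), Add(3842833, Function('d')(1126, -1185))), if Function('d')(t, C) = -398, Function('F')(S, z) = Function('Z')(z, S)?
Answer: Rational(-16872274255095, 2) ≈ -8.4361e+12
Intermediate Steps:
Function('F')(S, z) = 3
P = Rational(-703283, 2) (P = Add(-3, Mul(Rational(1, 2), Add(Mul(-745, 944), 3))) = Add(-3, Mul(Rational(1, 2), Add(-703280, 3))) = Add(-3, Mul(Rational(1, 2), -703277)) = Add(-3, Rational(-703277, 2)) = Rational(-703283, 2) ≈ -3.5164e+5)
Mul(Add(P, -1843877), Add(3842833, Function('d')(1126, -1185))) = Mul(Add(Rational(-703283, 2), -1843877), Add(3842833, -398)) = Mul(Rational(-4391037, 2), 3842435) = Rational(-16872274255095, 2)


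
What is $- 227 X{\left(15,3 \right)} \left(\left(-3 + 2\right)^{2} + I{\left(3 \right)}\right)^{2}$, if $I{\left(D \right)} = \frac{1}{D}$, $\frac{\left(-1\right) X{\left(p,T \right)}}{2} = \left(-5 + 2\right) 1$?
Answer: $- \frac{7264}{3} \approx -2421.3$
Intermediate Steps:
$X{\left(p,T \right)} = 6$ ($X{\left(p,T \right)} = - 2 \left(-5 + 2\right) 1 = - 2 \left(\left(-3\right) 1\right) = \left(-2\right) \left(-3\right) = 6$)
$- 227 X{\left(15,3 \right)} \left(\left(-3 + 2\right)^{2} + I{\left(3 \right)}\right)^{2} = - 227 \cdot 6 \left(\left(-3 + 2\right)^{2} + \frac{1}{3}\right)^{2} = - 227 \cdot 6 \left(\left(-1\right)^{2} + \frac{1}{3}\right)^{2} = - 227 \cdot 6 \left(1 + \frac{1}{3}\right)^{2} = - 227 \cdot 6 \left(\frac{4}{3}\right)^{2} = - 227 \cdot 6 \cdot \frac{16}{9} = \left(-227\right) \frac{32}{3} = - \frac{7264}{3}$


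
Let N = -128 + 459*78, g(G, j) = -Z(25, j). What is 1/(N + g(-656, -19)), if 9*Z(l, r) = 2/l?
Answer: 225/8026648 ≈ 2.8032e-5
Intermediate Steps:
Z(l, r) = 2/(9*l) (Z(l, r) = (2/l)/9 = 2/(9*l))
g(G, j) = -2/225 (g(G, j) = -2/(9*25) = -1*2/225 = -2/225)
N = 35674 (N = -128 + 35802 = 35674)
1/(N + g(-656, -19)) = 1/(35674 - 2/225) = 1/(8026648/225) = 225/8026648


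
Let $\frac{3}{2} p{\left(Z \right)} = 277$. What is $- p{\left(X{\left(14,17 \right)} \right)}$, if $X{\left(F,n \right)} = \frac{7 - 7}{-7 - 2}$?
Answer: $- \frac{554}{3} \approx -184.67$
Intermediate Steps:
$X{\left(F,n \right)} = 0$ ($X{\left(F,n \right)} = \frac{0}{-9} = 0 \left(- \frac{1}{9}\right) = 0$)
$p{\left(Z \right)} = \frac{554}{3}$ ($p{\left(Z \right)} = \frac{2}{3} \cdot 277 = \frac{554}{3}$)
$- p{\left(X{\left(14,17 \right)} \right)} = \left(-1\right) \frac{554}{3} = - \frac{554}{3}$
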